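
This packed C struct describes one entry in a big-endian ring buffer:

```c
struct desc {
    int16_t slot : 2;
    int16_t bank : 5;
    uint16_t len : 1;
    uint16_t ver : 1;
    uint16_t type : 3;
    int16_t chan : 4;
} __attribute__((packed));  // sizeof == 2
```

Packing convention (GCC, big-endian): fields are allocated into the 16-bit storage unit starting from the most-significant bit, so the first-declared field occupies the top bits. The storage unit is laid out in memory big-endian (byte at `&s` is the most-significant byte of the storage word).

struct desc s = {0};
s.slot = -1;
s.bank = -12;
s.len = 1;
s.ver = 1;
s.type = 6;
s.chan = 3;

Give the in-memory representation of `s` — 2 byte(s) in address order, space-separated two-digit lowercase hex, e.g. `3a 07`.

e9 e3

slot:2 = -1 → 0x3 << 14 → word 0xc000
bank:5 = -12 → 0x14 << 9 → word 0xe800
len:1 = 1 → 0x1 << 8 → word 0xe900
ver:1 = 1 → 0x1 << 7 → word 0xe980
type:3 = 6 → 0x6 << 4 → word 0xe9e0
chan:4 = 3 → 0x3 << 0 → word 0xe9e3
word = 0xe9e3 → big-endian bytes:
  [0]=0xe9  [1]=0xe3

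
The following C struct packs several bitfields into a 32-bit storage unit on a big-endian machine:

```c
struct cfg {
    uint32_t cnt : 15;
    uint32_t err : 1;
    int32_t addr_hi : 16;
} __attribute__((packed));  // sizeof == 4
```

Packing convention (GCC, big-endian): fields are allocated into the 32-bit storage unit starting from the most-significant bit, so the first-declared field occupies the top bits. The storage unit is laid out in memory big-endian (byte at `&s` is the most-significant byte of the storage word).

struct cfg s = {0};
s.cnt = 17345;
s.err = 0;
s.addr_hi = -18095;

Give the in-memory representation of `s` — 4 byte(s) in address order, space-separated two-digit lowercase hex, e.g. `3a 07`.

87 82 b9 51

[17+:15] cnt=17345 & 0x7fff = 0x43c1; word=0x87820000
[16+:1] err=0 & 0x1 = 0x0; word=0x87820000
[0+:16] addr_hi=-18095 & 0xffff = 0xb951; word=0x8782b951
word = 0x8782b951 → big-endian bytes:
  [0]=0x87  [1]=0x82  [2]=0xb9  [3]=0x51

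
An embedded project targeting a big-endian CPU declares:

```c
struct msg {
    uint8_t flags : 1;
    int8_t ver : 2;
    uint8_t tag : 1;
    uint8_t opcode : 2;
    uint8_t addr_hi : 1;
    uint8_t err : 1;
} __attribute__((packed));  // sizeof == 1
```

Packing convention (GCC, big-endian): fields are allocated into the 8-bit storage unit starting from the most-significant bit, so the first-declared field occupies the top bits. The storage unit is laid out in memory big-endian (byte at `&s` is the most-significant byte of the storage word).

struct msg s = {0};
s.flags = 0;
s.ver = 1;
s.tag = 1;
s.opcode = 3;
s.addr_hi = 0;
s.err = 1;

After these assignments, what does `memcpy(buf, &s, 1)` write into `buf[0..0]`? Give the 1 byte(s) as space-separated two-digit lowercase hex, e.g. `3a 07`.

3d

[7+:1] flags=0 & 0x1 = 0x0; word=0x00
[5+:2] ver=1 & 0x3 = 0x1; word=0x20
[4+:1] tag=1 & 0x1 = 0x1; word=0x30
[2+:2] opcode=3 & 0x3 = 0x3; word=0x3c
[1+:1] addr_hi=0 & 0x1 = 0x0; word=0x3c
[0+:1] err=1 & 0x1 = 0x1; word=0x3d
word = 0x3d → big-endian bytes:
  [0]=0x3d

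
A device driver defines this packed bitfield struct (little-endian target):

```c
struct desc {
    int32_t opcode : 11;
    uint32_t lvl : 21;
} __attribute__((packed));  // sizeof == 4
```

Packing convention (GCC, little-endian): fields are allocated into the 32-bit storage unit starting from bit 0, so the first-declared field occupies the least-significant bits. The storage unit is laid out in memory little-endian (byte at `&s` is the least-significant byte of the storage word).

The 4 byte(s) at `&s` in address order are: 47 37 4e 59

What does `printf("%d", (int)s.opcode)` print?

[0]=0x47 [1]=0x37 [2]=0x4e [3]=0x59 (little-endian) → word 0x594e3747
opcode [0+:11] = (word>>0) & 0x7ff = 1863  ←
lvl [11+:21] = (word>>11) & 0x1fffff = 731590
opcode signed 11b, MSB=1: 1863 - 2048 = -185

-185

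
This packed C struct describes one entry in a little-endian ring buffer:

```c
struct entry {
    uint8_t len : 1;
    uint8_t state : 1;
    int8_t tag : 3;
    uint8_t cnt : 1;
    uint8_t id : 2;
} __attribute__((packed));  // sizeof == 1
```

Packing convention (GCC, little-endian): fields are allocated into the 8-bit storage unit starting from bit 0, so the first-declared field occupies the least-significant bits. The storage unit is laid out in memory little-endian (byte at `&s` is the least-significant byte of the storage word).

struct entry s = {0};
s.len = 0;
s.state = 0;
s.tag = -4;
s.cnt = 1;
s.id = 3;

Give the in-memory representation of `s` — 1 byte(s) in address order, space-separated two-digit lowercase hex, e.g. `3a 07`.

[0+:1] len=0 & 0x1 = 0x0; word=0x00
[1+:1] state=0 & 0x1 = 0x0; word=0x00
[2+:3] tag=-4 & 0x7 = 0x4; word=0x10
[5+:1] cnt=1 & 0x1 = 0x1; word=0x30
[6+:2] id=3 & 0x3 = 0x3; word=0xf0
word = 0xf0 → little-endian bytes:
  [0]=0xf0

f0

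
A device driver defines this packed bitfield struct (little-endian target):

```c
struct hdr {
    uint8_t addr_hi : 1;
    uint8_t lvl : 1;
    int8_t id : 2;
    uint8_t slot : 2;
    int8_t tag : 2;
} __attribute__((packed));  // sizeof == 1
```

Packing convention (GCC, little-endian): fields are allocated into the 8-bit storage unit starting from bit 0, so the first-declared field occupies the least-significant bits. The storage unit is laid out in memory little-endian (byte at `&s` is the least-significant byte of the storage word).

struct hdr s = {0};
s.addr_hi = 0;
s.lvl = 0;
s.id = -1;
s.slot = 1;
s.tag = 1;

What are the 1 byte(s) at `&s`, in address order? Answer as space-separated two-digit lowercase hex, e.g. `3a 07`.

addr_hi (1b) val=0 bits=0x0 at bit 0: 0x00
lvl (1b) val=0 bits=0x0 at bit 1: 0x00
id (2b) val=-1 bits=0x3 at bit 2: 0x0c
slot (2b) val=1 bits=0x1 at bit 4: 0x1c
tag (2b) val=1 bits=0x1 at bit 6: 0x5c
word = 0x5c → little-endian bytes:
  [0]=0x5c

5c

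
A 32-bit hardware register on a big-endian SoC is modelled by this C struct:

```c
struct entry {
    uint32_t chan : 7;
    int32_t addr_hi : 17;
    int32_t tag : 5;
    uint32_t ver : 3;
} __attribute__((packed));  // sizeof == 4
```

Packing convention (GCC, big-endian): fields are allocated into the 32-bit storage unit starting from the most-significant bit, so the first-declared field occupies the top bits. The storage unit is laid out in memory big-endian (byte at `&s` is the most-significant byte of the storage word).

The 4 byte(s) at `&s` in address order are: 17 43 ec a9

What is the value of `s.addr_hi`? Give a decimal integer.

[0]=0x17 [1]=0x43 [2]=0xec [3]=0xa9 (big-endian) → word 0x1743eca9
chan:7 @ bit 25 → (0x1743eca9>>25)&0x7f = 0xb
addr_hi:17 @ bit 8 → (0x1743eca9>>8)&0x1ffff = 0x143ec  ←
tag:5 @ bit 3 → (0x1743eca9>>3)&0x1f = 0x15
ver:3 @ bit 0 → (0x1743eca9>>0)&0x7 = 0x1
addr_hi signed 17b, MSB=1: 82924 - 131072 = -48148

-48148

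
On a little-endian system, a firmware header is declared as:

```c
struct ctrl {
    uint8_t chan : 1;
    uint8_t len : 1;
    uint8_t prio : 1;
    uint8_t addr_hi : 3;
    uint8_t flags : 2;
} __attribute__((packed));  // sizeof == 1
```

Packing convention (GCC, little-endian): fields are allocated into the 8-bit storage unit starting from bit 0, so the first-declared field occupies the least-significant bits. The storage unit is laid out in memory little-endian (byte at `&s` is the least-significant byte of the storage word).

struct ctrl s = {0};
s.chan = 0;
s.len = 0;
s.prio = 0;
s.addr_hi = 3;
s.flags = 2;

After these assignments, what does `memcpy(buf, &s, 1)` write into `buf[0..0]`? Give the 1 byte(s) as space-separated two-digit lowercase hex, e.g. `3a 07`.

98

chan:1 = 0 → 0x0 << 0 → word 0x00
len:1 = 0 → 0x0 << 1 → word 0x00
prio:1 = 0 → 0x0 << 2 → word 0x00
addr_hi:3 = 3 → 0x3 << 3 → word 0x18
flags:2 = 2 → 0x2 << 6 → word 0x98
word = 0x98 → little-endian bytes:
  [0]=0x98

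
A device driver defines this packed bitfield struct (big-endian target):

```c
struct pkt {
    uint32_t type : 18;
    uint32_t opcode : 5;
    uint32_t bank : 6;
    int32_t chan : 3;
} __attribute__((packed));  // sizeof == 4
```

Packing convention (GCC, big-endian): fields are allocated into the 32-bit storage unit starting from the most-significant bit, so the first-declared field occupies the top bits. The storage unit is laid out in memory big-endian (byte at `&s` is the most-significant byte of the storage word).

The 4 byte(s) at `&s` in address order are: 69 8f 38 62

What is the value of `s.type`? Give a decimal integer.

108092

[0]=0x69 [1]=0x8f [2]=0x38 [3]=0x62 (big-endian) → word 0x698f3862
type:18 @ bit 14 → (0x698f3862>>14)&0x3ffff = 0x1a63c  ←
opcode:5 @ bit 9 → (0x698f3862>>9)&0x1f = 0x1c
bank:6 @ bit 3 → (0x698f3862>>3)&0x3f = 0xc
chan:3 @ bit 0 → (0x698f3862>>0)&0x7 = 0x2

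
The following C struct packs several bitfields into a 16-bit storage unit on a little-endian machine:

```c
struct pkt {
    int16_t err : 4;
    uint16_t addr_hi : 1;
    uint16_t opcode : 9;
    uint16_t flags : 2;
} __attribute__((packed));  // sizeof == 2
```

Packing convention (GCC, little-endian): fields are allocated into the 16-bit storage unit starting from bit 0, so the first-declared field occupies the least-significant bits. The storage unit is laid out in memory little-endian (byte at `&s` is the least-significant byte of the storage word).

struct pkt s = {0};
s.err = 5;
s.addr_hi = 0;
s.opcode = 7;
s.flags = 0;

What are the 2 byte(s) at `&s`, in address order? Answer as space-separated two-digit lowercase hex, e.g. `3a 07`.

e5 00

err (4b) val=5 bits=0x5 at bit 0: 0x0005
addr_hi (1b) val=0 bits=0x0 at bit 4: 0x0005
opcode (9b) val=7 bits=0x7 at bit 5: 0x00e5
flags (2b) val=0 bits=0x0 at bit 14: 0x00e5
word = 0x00e5 → little-endian bytes:
  [0]=0xe5  [1]=0x00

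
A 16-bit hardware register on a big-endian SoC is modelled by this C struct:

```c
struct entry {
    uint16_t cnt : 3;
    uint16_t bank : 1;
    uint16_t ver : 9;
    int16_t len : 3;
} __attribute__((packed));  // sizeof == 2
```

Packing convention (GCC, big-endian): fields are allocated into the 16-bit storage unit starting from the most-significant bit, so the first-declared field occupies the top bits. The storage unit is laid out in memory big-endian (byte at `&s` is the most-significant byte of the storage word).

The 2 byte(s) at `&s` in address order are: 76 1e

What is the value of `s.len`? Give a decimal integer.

[0]=0x76 [1]=0x1e (big-endian) → word 0x761e
cnt:3 @ bit 13 → (0x761e>>13)&0x7 = 0x3
bank:1 @ bit 12 → (0x761e>>12)&0x1 = 0x1
ver:9 @ bit 3 → (0x761e>>3)&0x1ff = 0xc3
len:3 @ bit 0 → (0x761e>>0)&0x7 = 0x6  ←
len signed 3b, MSB=1: 6 - 8 = -2

-2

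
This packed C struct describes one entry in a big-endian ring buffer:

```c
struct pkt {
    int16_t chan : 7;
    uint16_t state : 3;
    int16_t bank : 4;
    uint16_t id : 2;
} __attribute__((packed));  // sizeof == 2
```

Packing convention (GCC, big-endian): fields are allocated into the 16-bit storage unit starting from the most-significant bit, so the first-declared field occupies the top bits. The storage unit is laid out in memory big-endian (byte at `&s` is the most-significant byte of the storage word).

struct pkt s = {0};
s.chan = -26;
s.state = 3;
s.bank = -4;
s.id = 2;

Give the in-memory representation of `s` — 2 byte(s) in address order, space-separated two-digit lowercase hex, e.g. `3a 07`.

chan (7b) val=-26 bits=0x66 at bit 9: 0xcc00
state (3b) val=3 bits=0x3 at bit 6: 0xccc0
bank (4b) val=-4 bits=0xc at bit 2: 0xccf0
id (2b) val=2 bits=0x2 at bit 0: 0xccf2
word = 0xccf2 → big-endian bytes:
  [0]=0xcc  [1]=0xf2

cc f2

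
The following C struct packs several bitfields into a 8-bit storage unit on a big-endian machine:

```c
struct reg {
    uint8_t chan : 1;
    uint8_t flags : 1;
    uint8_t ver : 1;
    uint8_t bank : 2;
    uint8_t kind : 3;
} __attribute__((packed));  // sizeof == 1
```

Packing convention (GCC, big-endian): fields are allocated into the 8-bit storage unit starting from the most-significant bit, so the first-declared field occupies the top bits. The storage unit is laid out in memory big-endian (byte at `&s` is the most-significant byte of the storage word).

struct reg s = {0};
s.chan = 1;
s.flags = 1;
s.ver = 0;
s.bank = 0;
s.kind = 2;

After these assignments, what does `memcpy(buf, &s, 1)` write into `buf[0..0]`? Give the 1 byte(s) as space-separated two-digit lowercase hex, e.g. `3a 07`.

c2

[7+:1] chan=1 & 0x1 = 0x1; word=0x80
[6+:1] flags=1 & 0x1 = 0x1; word=0xc0
[5+:1] ver=0 & 0x1 = 0x0; word=0xc0
[3+:2] bank=0 & 0x3 = 0x0; word=0xc0
[0+:3] kind=2 & 0x7 = 0x2; word=0xc2
word = 0xc2 → big-endian bytes:
  [0]=0xc2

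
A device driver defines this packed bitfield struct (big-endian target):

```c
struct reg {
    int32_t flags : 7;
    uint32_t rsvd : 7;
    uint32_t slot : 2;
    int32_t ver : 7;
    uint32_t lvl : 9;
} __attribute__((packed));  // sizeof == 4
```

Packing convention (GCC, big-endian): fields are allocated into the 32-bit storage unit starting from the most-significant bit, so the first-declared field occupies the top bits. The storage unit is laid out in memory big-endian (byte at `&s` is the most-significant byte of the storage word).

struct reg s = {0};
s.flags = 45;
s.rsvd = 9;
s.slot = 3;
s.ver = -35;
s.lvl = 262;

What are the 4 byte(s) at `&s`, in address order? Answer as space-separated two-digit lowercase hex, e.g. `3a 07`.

flags:7 = 45 → 0x2d << 25 → word 0x5a000000
rsvd:7 = 9 → 0x9 << 18 → word 0x5a240000
slot:2 = 3 → 0x3 << 16 → word 0x5a270000
ver:7 = -35 → 0x5d << 9 → word 0x5a27ba00
lvl:9 = 262 → 0x106 << 0 → word 0x5a27bb06
word = 0x5a27bb06 → big-endian bytes:
  [0]=0x5a  [1]=0x27  [2]=0xbb  [3]=0x06

5a 27 bb 06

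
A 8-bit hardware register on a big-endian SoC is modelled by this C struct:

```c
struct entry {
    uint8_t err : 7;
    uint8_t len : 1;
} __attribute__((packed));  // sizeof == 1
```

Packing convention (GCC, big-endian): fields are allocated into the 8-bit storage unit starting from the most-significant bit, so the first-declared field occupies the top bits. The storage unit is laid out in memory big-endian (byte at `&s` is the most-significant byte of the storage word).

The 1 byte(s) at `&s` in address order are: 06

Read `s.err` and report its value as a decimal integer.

3

[0]=0x06 (big-endian) → word 0x06
err [1+:7] = (word>>1) & 0x7f = 3  ←
len [0+:1] = (word>>0) & 0x1 = 0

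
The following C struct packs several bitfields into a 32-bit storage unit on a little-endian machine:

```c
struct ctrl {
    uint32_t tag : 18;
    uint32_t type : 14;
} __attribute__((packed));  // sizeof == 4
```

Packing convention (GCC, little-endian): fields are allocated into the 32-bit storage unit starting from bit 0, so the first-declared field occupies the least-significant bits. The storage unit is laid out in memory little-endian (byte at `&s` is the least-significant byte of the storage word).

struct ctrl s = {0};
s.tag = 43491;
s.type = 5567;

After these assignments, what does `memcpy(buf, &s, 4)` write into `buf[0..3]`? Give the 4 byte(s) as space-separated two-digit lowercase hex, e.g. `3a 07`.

[0+:18] tag=43491 & 0x3ffff = 0xa9e3; word=0x0000a9e3
[18+:14] type=5567 & 0x3fff = 0x15bf; word=0x56fca9e3
word = 0x56fca9e3 → little-endian bytes:
  [0]=0xe3  [1]=0xa9  [2]=0xfc  [3]=0x56

e3 a9 fc 56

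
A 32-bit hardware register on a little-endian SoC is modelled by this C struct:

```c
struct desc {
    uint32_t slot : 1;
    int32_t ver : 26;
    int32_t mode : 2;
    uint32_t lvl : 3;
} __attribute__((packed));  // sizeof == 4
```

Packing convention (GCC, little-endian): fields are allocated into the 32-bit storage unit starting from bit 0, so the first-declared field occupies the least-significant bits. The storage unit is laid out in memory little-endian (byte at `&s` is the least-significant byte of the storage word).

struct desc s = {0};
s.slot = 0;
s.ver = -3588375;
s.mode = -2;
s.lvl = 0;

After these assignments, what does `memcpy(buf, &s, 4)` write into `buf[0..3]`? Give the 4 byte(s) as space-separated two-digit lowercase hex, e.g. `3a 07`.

d2 7d 92 17

slot:1 = 0 → 0x0 << 0 → word 0x00000000
ver:26 = -3588375 → 0x3c93ee9 << 1 → word 0x07927dd2
mode:2 = -2 → 0x2 << 27 → word 0x17927dd2
lvl:3 = 0 → 0x0 << 29 → word 0x17927dd2
word = 0x17927dd2 → little-endian bytes:
  [0]=0xd2  [1]=0x7d  [2]=0x92  [3]=0x17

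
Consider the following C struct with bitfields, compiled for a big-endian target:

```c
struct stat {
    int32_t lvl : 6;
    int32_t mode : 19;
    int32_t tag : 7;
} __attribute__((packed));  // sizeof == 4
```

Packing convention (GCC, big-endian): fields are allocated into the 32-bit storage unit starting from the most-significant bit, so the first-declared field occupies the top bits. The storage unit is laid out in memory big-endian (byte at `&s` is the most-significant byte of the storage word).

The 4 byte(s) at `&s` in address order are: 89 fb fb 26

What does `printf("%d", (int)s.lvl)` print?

-30

[0]=0x89 [1]=0xfb [2]=0xfb [3]=0x26 (big-endian) → word 0x89fbfb26
lvl [26+:6] = (word>>26) & 0x3f = 34  ←
mode [7+:19] = (word>>7) & 0x7ffff = 260086
tag [0+:7] = (word>>0) & 0x7f = 38
lvl signed 6b, MSB=1: 34 - 64 = -30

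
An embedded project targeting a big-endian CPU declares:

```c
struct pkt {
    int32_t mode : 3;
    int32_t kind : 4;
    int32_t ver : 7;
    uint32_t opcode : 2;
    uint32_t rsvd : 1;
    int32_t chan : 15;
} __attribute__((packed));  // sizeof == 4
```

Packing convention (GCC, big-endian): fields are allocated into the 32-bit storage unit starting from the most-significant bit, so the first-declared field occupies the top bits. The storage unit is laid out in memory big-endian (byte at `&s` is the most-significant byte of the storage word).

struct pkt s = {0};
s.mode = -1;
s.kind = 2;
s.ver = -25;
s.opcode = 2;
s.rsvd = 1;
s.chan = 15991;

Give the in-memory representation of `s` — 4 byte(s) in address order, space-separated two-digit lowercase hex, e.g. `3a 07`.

e5 9e be 77

mode (3b) val=-1 bits=0x7 at bit 29: 0xe0000000
kind (4b) val=2 bits=0x2 at bit 25: 0xe4000000
ver (7b) val=-25 bits=0x67 at bit 18: 0xe59c0000
opcode (2b) val=2 bits=0x2 at bit 16: 0xe59e0000
rsvd (1b) val=1 bits=0x1 at bit 15: 0xe59e8000
chan (15b) val=15991 bits=0x3e77 at bit 0: 0xe59ebe77
word = 0xe59ebe77 → big-endian bytes:
  [0]=0xe5  [1]=0x9e  [2]=0xbe  [3]=0x77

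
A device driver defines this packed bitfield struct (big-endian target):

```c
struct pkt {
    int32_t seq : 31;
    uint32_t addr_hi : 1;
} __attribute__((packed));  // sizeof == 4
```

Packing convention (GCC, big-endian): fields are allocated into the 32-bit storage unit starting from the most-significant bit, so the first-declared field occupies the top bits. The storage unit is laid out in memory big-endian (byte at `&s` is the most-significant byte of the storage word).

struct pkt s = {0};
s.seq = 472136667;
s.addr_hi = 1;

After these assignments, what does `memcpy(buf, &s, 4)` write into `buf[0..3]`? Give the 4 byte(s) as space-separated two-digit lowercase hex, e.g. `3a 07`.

38 48 77 b7

seq:31 = 472136667 → 0x1c243bdb << 1 → word 0x384877b6
addr_hi:1 = 1 → 0x1 << 0 → word 0x384877b7
word = 0x384877b7 → big-endian bytes:
  [0]=0x38  [1]=0x48  [2]=0x77  [3]=0xb7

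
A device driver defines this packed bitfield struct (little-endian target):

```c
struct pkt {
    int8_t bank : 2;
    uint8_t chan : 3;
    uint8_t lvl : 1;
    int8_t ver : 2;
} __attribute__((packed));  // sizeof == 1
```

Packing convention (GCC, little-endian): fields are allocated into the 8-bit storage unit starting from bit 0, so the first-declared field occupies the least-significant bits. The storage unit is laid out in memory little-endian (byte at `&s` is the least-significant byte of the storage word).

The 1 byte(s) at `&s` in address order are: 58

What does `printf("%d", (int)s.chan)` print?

6

[0]=0x58 (little-endian) → word 0x58
bank [0+:2] = (word>>0) & 0x3 = 0
chan [2+:3] = (word>>2) & 0x7 = 6  ←
lvl [5+:1] = (word>>5) & 0x1 = 0
ver [6+:2] = (word>>6) & 0x3 = 1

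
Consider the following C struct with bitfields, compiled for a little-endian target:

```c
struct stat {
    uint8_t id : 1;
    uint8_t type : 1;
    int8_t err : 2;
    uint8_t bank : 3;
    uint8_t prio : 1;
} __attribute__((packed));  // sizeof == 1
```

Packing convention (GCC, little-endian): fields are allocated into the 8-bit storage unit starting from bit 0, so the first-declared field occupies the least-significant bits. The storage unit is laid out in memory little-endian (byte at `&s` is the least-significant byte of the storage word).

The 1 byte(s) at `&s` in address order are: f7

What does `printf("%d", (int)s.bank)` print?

[0]=0xf7 (little-endian) → word 0xf7
id [0+:1] = (word>>0) & 0x1 = 1
type [1+:1] = (word>>1) & 0x1 = 1
err [2+:2] = (word>>2) & 0x3 = 1
bank [4+:3] = (word>>4) & 0x7 = 7  ←
prio [7+:1] = (word>>7) & 0x1 = 1

7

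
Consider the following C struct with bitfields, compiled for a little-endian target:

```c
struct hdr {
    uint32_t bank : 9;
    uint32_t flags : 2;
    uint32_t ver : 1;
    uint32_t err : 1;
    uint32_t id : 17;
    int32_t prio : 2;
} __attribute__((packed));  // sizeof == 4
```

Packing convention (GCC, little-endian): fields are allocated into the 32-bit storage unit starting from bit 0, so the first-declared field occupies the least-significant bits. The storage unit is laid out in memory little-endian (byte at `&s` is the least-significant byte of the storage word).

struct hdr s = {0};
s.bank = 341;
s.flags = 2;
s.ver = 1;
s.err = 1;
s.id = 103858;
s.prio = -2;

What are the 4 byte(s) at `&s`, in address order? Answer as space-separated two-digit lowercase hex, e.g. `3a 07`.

55 5d b6 b2

bank (9b) val=341 bits=0x155 at bit 0: 0x00000155
flags (2b) val=2 bits=0x2 at bit 9: 0x00000555
ver (1b) val=1 bits=0x1 at bit 11: 0x00000d55
err (1b) val=1 bits=0x1 at bit 12: 0x00001d55
id (17b) val=103858 bits=0x195b2 at bit 13: 0x32b65d55
prio (2b) val=-2 bits=0x2 at bit 30: 0xb2b65d55
word = 0xb2b65d55 → little-endian bytes:
  [0]=0x55  [1]=0x5d  [2]=0xb6  [3]=0xb2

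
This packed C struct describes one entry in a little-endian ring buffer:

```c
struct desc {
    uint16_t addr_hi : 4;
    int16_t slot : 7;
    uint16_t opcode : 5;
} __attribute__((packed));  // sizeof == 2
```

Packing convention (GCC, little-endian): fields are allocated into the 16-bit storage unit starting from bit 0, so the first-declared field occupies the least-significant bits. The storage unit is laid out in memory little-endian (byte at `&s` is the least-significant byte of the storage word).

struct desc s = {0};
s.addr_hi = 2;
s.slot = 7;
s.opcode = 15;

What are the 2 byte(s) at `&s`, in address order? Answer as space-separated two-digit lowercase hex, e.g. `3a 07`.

[0+:4] addr_hi=2 & 0xf = 0x2; word=0x0002
[4+:7] slot=7 & 0x7f = 0x7; word=0x0072
[11+:5] opcode=15 & 0x1f = 0xf; word=0x7872
word = 0x7872 → little-endian bytes:
  [0]=0x72  [1]=0x78

72 78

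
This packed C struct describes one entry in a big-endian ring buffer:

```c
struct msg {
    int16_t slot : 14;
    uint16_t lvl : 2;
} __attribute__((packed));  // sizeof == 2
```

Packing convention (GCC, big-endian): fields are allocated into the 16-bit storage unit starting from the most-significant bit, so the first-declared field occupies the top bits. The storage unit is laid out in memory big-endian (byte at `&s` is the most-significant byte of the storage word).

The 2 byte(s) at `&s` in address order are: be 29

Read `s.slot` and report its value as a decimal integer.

[0]=0xbe [1]=0x29 (big-endian) → word 0xbe29
slot:14 @ bit 2 → (0xbe29>>2)&0x3fff = 0x2f8a  ←
lvl:2 @ bit 0 → (0xbe29>>0)&0x3 = 0x1
slot signed 14b, MSB=1: 12170 - 16384 = -4214

-4214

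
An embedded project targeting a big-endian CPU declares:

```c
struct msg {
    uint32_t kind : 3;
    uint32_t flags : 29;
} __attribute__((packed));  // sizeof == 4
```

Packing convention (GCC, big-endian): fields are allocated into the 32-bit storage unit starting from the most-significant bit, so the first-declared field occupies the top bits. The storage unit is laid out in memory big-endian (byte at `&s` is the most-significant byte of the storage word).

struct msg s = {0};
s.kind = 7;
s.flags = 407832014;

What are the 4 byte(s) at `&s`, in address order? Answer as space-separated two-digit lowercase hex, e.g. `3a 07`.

f8 4f 05 ce

[29+:3] kind=7 & 0x7 = 0x7; word=0xe0000000
[0+:29] flags=407832014 & 0x1fffffff = 0x184f05ce; word=0xf84f05ce
word = 0xf84f05ce → big-endian bytes:
  [0]=0xf8  [1]=0x4f  [2]=0x05  [3]=0xce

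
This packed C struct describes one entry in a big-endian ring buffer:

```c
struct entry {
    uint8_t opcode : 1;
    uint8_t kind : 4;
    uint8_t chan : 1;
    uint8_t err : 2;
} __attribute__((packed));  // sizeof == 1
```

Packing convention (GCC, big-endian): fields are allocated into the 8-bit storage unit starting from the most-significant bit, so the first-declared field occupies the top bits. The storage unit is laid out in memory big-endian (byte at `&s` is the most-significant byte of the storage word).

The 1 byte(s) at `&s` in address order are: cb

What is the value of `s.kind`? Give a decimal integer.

[0]=0xcb (big-endian) → word 0xcb
opcode [7+:1] = (word>>7) & 0x1 = 1
kind [3+:4] = (word>>3) & 0xf = 9  ←
chan [2+:1] = (word>>2) & 0x1 = 0
err [0+:2] = (word>>0) & 0x3 = 3

9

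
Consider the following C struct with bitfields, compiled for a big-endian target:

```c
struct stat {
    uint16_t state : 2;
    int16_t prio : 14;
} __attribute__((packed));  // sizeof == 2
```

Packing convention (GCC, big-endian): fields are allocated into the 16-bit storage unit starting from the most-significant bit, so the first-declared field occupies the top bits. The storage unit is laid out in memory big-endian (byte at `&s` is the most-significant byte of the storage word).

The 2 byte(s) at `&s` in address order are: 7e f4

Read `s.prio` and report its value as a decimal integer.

[0]=0x7e [1]=0xf4 (big-endian) → word 0x7ef4
state:2 @ bit 14 → (0x7ef4>>14)&0x3 = 0x1
prio:14 @ bit 0 → (0x7ef4>>0)&0x3fff = 0x3ef4  ←
prio signed 14b, MSB=1: 16116 - 16384 = -268

-268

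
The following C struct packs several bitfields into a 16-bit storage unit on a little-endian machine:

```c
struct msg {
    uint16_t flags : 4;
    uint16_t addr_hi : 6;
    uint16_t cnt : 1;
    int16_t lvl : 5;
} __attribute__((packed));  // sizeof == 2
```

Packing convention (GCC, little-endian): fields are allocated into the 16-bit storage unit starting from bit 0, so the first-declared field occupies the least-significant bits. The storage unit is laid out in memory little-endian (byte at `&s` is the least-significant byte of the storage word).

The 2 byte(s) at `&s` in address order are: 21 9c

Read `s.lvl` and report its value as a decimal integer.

[0]=0x21 [1]=0x9c (little-endian) → word 0x9c21
flags:4 @ bit 0 → (0x9c21>>0)&0xf = 0x1
addr_hi:6 @ bit 4 → (0x9c21>>4)&0x3f = 0x2
cnt:1 @ bit 10 → (0x9c21>>10)&0x1 = 0x1
lvl:5 @ bit 11 → (0x9c21>>11)&0x1f = 0x13  ←
lvl signed 5b, MSB=1: 19 - 32 = -13

-13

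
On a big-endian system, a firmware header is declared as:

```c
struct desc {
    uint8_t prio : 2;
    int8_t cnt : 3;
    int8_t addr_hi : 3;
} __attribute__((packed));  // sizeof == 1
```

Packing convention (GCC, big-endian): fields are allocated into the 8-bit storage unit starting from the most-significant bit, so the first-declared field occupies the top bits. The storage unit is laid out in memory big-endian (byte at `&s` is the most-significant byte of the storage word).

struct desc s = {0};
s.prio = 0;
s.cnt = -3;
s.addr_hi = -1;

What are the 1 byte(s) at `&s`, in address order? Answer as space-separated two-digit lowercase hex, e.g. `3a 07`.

2f

prio (2b) val=0 bits=0x0 at bit 6: 0x00
cnt (3b) val=-3 bits=0x5 at bit 3: 0x28
addr_hi (3b) val=-1 bits=0x7 at bit 0: 0x2f
word = 0x2f → big-endian bytes:
  [0]=0x2f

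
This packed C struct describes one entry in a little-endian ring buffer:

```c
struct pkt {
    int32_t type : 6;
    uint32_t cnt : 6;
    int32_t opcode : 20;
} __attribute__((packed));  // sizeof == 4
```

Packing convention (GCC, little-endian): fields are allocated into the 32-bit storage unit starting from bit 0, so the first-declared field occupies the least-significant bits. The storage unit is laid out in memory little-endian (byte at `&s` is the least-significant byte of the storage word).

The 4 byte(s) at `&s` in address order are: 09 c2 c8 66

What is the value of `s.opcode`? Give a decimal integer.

[0]=0x09 [1]=0xc2 [2]=0xc8 [3]=0x66 (little-endian) → word 0x66c8c209
type:6 @ bit 0 → (0x66c8c209>>0)&0x3f = 0x9
cnt:6 @ bit 6 → (0x66c8c209>>6)&0x3f = 0x8
opcode:20 @ bit 12 → (0x66c8c209>>12)&0xfffff = 0x66c8c  ←
opcode signed 20b, MSB=0: value = 421004

421004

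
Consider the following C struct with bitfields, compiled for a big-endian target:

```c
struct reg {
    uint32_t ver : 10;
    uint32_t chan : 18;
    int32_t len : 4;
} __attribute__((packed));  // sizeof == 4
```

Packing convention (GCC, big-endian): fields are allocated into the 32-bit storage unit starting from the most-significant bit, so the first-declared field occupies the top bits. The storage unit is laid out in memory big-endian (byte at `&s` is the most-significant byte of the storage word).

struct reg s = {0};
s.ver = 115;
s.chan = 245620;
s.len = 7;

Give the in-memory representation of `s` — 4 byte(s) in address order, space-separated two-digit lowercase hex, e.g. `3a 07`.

1c fb f7 47

ver (10b) val=115 bits=0x73 at bit 22: 0x1cc00000
chan (18b) val=245620 bits=0x3bf74 at bit 4: 0x1cfbf740
len (4b) val=7 bits=0x7 at bit 0: 0x1cfbf747
word = 0x1cfbf747 → big-endian bytes:
  [0]=0x1c  [1]=0xfb  [2]=0xf7  [3]=0x47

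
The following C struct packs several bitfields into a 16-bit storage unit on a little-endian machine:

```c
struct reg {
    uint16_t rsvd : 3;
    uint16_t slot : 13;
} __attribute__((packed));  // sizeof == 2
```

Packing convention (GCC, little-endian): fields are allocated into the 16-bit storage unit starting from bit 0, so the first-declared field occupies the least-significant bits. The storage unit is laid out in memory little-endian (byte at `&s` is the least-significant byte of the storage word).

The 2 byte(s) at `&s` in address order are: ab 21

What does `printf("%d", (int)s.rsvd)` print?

3

[0]=0xab [1]=0x21 (little-endian) → word 0x21ab
rsvd [0+:3] = (word>>0) & 0x7 = 3  ←
slot [3+:13] = (word>>3) & 0x1fff = 1077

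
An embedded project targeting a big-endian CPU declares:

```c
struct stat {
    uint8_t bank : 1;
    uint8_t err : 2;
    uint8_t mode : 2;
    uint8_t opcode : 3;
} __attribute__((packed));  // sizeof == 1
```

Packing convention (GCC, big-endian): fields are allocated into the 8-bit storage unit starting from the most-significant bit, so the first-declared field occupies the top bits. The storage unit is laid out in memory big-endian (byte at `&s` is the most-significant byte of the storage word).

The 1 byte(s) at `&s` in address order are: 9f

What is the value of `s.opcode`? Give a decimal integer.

7

[0]=0x9f (big-endian) → word 0x9f
bank [7+:1] = (word>>7) & 0x1 = 1
err [5+:2] = (word>>5) & 0x3 = 0
mode [3+:2] = (word>>3) & 0x3 = 3
opcode [0+:3] = (word>>0) & 0x7 = 7  ←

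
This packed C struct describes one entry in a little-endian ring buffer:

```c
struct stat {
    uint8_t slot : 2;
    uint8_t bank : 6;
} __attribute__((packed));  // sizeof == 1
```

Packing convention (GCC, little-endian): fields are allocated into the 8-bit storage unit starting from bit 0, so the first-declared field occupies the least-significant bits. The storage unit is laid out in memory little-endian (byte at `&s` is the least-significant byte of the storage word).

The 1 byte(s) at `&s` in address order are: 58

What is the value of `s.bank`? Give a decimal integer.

22

[0]=0x58 (little-endian) → word 0x58
slot [0+:2] = (word>>0) & 0x3 = 0
bank [2+:6] = (word>>2) & 0x3f = 22  ←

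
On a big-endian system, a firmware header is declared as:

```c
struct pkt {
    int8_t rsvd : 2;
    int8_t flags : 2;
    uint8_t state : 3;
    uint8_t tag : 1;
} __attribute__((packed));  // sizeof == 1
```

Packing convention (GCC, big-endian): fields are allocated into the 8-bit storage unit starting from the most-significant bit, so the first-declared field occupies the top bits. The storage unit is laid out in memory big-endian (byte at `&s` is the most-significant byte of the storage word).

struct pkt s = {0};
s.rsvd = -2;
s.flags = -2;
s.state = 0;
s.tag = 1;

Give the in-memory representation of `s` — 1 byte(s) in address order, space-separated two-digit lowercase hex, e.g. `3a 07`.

rsvd:2 = -2 → 0x2 << 6 → word 0x80
flags:2 = -2 → 0x2 << 4 → word 0xa0
state:3 = 0 → 0x0 << 1 → word 0xa0
tag:1 = 1 → 0x1 << 0 → word 0xa1
word = 0xa1 → big-endian bytes:
  [0]=0xa1

a1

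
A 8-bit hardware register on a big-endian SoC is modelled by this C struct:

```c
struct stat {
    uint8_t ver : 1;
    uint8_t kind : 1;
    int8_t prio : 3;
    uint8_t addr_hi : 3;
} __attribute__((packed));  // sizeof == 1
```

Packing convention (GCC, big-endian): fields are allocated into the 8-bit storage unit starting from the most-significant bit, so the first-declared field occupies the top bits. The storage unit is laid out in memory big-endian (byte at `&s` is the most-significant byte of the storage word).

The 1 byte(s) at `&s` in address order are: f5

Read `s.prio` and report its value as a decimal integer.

[0]=0xf5 (big-endian) → word 0xf5
ver [7+:1] = (word>>7) & 0x1 = 1
kind [6+:1] = (word>>6) & 0x1 = 1
prio [3+:3] = (word>>3) & 0x7 = 6  ←
addr_hi [0+:3] = (word>>0) & 0x7 = 5
prio signed 3b, MSB=1: 6 - 8 = -2

-2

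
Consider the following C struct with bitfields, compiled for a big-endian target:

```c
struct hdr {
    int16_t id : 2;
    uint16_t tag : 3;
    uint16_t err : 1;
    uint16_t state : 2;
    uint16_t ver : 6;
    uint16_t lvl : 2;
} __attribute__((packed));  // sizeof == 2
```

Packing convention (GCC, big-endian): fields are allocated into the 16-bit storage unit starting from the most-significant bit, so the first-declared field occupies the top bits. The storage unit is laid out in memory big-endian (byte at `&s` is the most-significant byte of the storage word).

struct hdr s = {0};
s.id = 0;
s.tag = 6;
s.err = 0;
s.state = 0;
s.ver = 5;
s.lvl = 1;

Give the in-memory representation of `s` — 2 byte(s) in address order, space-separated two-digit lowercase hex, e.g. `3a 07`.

30 15

id:2 = 0 → 0x0 << 14 → word 0x0000
tag:3 = 6 → 0x6 << 11 → word 0x3000
err:1 = 0 → 0x0 << 10 → word 0x3000
state:2 = 0 → 0x0 << 8 → word 0x3000
ver:6 = 5 → 0x5 << 2 → word 0x3014
lvl:2 = 1 → 0x1 << 0 → word 0x3015
word = 0x3015 → big-endian bytes:
  [0]=0x30  [1]=0x15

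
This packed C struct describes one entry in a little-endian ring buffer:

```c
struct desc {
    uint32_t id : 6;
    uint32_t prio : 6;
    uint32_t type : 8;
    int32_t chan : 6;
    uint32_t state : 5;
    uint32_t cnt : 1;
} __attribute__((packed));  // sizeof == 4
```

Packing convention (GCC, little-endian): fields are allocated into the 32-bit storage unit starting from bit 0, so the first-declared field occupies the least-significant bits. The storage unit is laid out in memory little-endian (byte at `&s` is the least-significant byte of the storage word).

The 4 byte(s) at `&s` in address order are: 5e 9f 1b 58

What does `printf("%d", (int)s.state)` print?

[0]=0x5e [1]=0x9f [2]=0x1b [3]=0x58 (little-endian) → word 0x581b9f5e
id [0+:6] = (word>>0) & 0x3f = 30
prio [6+:6] = (word>>6) & 0x3f = 61
type [12+:8] = (word>>12) & 0xff = 185
chan [20+:6] = (word>>20) & 0x3f = 1
state [26+:5] = (word>>26) & 0x1f = 22  ←
cnt [31+:1] = (word>>31) & 0x1 = 0

22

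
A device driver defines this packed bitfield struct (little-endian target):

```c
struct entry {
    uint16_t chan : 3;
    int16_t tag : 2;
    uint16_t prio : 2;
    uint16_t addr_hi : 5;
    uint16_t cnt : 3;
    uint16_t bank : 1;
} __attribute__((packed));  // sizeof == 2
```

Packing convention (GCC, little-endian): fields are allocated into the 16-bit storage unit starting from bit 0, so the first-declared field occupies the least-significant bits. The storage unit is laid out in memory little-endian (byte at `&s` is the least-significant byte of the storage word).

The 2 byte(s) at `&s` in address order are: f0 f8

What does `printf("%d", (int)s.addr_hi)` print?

[0]=0xf0 [1]=0xf8 (little-endian) → word 0xf8f0
chan [0+:3] = (word>>0) & 0x7 = 0
tag [3+:2] = (word>>3) & 0x3 = 2
prio [5+:2] = (word>>5) & 0x3 = 3
addr_hi [7+:5] = (word>>7) & 0x1f = 17  ←
cnt [12+:3] = (word>>12) & 0x7 = 7
bank [15+:1] = (word>>15) & 0x1 = 1

17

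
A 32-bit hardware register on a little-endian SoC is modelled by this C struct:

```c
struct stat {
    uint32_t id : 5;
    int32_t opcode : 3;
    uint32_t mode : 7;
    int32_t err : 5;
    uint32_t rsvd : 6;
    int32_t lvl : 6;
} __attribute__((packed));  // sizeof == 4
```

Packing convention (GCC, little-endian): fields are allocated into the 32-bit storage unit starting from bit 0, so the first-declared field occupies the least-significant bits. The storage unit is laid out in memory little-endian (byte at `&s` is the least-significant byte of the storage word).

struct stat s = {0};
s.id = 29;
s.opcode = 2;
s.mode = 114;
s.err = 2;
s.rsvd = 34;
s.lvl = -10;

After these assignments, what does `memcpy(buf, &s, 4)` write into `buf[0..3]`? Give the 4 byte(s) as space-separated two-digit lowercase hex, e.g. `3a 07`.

id:5 = 29 → 0x1d << 0 → word 0x0000001d
opcode:3 = 2 → 0x2 << 5 → word 0x0000005d
mode:7 = 114 → 0x72 << 8 → word 0x0000725d
err:5 = 2 → 0x2 << 15 → word 0x0001725d
rsvd:6 = 34 → 0x22 << 20 → word 0x0221725d
lvl:6 = -10 → 0x36 << 26 → word 0xda21725d
word = 0xda21725d → little-endian bytes:
  [0]=0x5d  [1]=0x72  [2]=0x21  [3]=0xda

5d 72 21 da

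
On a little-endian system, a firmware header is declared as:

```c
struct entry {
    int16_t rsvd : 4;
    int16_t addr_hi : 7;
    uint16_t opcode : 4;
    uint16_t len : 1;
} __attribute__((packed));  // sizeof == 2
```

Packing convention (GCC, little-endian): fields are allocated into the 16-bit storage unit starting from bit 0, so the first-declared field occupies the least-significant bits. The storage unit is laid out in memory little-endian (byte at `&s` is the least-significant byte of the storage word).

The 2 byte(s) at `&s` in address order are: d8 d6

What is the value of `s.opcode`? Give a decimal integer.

[0]=0xd8 [1]=0xd6 (little-endian) → word 0xd6d8
rsvd [0+:4] = (word>>0) & 0xf = 8
addr_hi [4+:7] = (word>>4) & 0x7f = 109
opcode [11+:4] = (word>>11) & 0xf = 10  ←
len [15+:1] = (word>>15) & 0x1 = 1

10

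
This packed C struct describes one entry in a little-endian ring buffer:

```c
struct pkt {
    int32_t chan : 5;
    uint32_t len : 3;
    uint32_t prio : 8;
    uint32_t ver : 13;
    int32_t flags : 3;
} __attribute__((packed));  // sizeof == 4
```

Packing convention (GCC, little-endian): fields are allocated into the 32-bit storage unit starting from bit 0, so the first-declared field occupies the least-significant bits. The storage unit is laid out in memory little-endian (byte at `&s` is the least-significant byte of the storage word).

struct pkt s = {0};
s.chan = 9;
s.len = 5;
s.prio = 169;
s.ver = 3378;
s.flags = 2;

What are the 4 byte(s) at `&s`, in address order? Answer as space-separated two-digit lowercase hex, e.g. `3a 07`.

chan (5b) val=9 bits=0x9 at bit 0: 0x00000009
len (3b) val=5 bits=0x5 at bit 5: 0x000000a9
prio (8b) val=169 bits=0xa9 at bit 8: 0x0000a9a9
ver (13b) val=3378 bits=0xd32 at bit 16: 0x0d32a9a9
flags (3b) val=2 bits=0x2 at bit 29: 0x4d32a9a9
word = 0x4d32a9a9 → little-endian bytes:
  [0]=0xa9  [1]=0xa9  [2]=0x32  [3]=0x4d

a9 a9 32 4d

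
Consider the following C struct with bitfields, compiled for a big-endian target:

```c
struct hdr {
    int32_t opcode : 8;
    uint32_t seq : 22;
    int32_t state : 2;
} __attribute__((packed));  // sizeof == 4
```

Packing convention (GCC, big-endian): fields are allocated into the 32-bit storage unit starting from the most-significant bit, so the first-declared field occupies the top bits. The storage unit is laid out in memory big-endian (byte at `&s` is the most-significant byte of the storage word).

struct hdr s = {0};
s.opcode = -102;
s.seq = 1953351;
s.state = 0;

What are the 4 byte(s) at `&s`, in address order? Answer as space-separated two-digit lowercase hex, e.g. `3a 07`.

[24+:8] opcode=-102 & 0xff = 0x9a; word=0x9a000000
[2+:22] seq=1953351 & 0x3fffff = 0x1dce47; word=0x9a77391c
[0+:2] state=0 & 0x3 = 0x0; word=0x9a77391c
word = 0x9a77391c → big-endian bytes:
  [0]=0x9a  [1]=0x77  [2]=0x39  [3]=0x1c

9a 77 39 1c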